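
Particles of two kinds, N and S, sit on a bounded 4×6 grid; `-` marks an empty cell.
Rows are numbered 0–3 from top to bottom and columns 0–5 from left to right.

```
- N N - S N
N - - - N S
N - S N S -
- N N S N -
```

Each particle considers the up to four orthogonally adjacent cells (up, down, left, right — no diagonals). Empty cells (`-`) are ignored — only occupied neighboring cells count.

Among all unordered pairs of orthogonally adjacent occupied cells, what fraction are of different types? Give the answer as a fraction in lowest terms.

4/5

Scan each occupied cell's neighbors to the right and below so each pair is counted once.
Row 0: N(0,1)–N(0,2)= S(0,4)–N(0,5)≠ S(0,4)–N(1,4)≠ N(0,5)–S(1,5)≠  → 3/4 unlike.
Row 1: N(1,0)–N(2,0)= N(1,4)–S(1,5)≠ N(1,4)–S(2,4)≠  → 2/3 unlike.
Row 2: S(2,2)–N(2,3)≠ S(2,2)–N(3,2)≠ N(2,3)–S(2,4)≠ N(2,3)–S(3,3)≠ S(2,4)–N(3,4)≠  → 5/5 unlike.
Row 3: N(3,1)–N(3,2)= N(3,2)–S(3,3)≠ S(3,3)–N(3,4)≠  → 2/3 unlike.
Total adjacent occupied pairs: 15; unlike-type pairs: 12.
12/15 reduces to 4/5.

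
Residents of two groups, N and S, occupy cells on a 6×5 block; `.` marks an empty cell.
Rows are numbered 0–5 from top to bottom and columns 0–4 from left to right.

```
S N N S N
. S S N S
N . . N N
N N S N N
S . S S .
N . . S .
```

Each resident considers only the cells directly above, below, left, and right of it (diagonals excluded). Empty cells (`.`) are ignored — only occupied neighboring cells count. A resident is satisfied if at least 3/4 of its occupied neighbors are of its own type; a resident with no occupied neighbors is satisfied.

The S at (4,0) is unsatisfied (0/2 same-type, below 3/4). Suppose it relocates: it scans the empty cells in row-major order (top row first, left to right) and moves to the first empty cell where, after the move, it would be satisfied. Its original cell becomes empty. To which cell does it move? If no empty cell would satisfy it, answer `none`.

(5,2)

Vacating (4,0). Empty cells in order:
  (1,0): 2/3 same-type → still unsatisfied.
  (2,1): 1/3 same-type → still unsatisfied.
  (2,2): 2/3 same-type → still unsatisfied.
  (4,1): 1/2 same-type → still unsatisfied.
  (4,4): 1/2 same-type → still unsatisfied.
  (5,1): 0/1 same-type → still unsatisfied.
  (5,2): 2/2 same-type → satisfied — stop here.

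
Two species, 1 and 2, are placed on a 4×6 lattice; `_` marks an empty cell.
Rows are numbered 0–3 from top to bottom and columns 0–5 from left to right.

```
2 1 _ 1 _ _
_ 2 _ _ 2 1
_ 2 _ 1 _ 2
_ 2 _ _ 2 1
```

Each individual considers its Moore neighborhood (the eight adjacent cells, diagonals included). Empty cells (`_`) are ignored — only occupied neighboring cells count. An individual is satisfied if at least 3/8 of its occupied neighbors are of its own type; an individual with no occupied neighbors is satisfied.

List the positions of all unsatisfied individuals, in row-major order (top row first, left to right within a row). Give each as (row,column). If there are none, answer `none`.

Row 0: (0,0)2 1/2 ok · (0,1)1 0/2 unhappy · (0,3)1 0/1 unhappy
Row 1: (1,1)2 2/3 ok · (1,4)2 1/4 unhappy · (1,5)1 0/2 unhappy
Row 2: (2,1)2 2/2 ok · (2,3)1 0/2 unhappy · (2,5)2 2/4 ok
Row 3: (3,1)2 1/1 ok · (3,4)2 1/3 unhappy · (3,5)1 0/2 unhappy

(0,1), (0,3), (1,4), (1,5), (2,3), (3,4), (3,5)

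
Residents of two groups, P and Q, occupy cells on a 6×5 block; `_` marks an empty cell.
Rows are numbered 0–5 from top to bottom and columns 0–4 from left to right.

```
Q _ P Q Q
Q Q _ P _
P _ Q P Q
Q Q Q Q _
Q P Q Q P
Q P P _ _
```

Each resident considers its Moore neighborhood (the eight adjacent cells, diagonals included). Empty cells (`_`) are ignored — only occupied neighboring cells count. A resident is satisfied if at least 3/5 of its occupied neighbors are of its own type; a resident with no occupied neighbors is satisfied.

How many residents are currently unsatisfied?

14

Row 0: (0,0)Q 2/2 satisfied · (0,2)P 1/3 not · (0,3)Q 1/3 not · (0,4)Q 1/2 not
Row 1: (1,0)Q 2/3 satisfied · (1,1)Q 3/5 satisfied · (1,3)P 2/6 not
Row 2: (2,0)P 0/4 not · (2,2)Q 4/6 satisfied · (2,3)P 1/5 not · (2,4)Q 1/3 not
Row 3: (3,0)Q 2/4 not · (3,1)Q 5/7 satisfied · (3,2)Q 5/7 satisfied · (3,3)Q 5/7 satisfied
Row 4: (4,0)Q 3/5 satisfied · (4,1)P 2/8 not · (4,2)Q 4/7 not · (4,3)Q 3/5 satisfied · (4,4)P 0/2 not
Row 5: (5,0)Q 1/3 not · (5,1)P 2/5 not · (5,2)P 2/4 not
Unsatisfied: (0,2), (0,3), (0,4), (1,3), (2,0), (2,3), (2,4), (3,0), (4,1), (4,2), (4,4), (5,0), (5,1), (5,2) — 14 in total.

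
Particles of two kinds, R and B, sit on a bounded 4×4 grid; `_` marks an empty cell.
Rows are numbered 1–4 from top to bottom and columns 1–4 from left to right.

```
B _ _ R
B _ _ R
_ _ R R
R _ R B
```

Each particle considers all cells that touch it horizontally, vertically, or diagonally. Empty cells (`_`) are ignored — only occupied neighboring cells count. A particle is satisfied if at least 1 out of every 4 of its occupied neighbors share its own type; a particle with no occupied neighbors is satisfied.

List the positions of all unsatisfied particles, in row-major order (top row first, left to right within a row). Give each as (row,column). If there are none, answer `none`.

(1,1)B 1/1 satisfied
(1,4)R 1/1 satisfied
(2,1)B 1/1 satisfied
(2,4)R 3/3 satisfied
(3,3)R 3/4 satisfied
(3,4)R 3/4 satisfied
(4,1)R 0/0 satisfied
(4,3)R 2/3 satisfied
(4,4)B 0/3 not

(4,4)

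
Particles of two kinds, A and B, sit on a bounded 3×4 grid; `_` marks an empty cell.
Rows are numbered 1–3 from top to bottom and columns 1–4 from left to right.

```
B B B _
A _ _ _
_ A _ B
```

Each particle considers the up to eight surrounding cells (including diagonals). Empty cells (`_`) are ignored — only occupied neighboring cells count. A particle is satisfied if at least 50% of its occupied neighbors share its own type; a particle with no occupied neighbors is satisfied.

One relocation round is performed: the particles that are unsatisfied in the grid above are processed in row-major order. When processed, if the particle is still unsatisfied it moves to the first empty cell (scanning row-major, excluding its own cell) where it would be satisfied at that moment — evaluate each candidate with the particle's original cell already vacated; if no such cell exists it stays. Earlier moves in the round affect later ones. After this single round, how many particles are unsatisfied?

Initially unsatisfied (in order): (2,1).
  (2,1) → (3,1).
Resulting grid:
B B B _
_ _ _ _
A A _ B
All satisfied now.

0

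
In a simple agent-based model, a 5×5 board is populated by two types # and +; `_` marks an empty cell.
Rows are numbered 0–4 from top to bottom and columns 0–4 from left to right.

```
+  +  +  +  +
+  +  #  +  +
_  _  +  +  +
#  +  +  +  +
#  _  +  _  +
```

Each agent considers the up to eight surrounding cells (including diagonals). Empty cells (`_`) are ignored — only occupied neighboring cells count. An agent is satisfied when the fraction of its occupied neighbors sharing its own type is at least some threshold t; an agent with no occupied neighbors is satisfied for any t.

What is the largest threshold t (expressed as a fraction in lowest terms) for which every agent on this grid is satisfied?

(0,0)+ 3/3
(0,1)+ 4/5
(0,2)+ 4/5
(0,3)+ 4/5
(0,4)+ 3/3
(1,0)+ 3/3
(1,1)+ 5/6
(1,2)# 0/7
(1,3)+ 7/8
(1,4)+ 5/5
(2,2)+ 6/7
(2,3)+ 7/8
(2,4)+ 5/5
(3,0)# 1/2
(3,1)+ 3/5
(3,2)+ 5/5
(3,3)+ 7/7
(3,4)+ 4/4
(4,0)# 1/2
(4,2)+ 3/3
(4,4)+ 2/2
The smallest same-type fraction is 0/7 at (1,2), which reduces to 0/1. Any threshold above that leaves this agent unsatisfied.

0/1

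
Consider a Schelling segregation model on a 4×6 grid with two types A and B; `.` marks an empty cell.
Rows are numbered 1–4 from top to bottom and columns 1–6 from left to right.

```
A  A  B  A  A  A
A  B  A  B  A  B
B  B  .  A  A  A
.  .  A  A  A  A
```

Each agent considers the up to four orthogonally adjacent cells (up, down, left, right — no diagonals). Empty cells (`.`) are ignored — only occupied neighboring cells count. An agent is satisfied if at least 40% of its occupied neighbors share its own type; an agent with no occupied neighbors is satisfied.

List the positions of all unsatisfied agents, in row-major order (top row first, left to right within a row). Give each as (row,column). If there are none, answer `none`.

(1,1)A 2/2 satisfied
(1,2)A 1/3 not
(1,3)B 0/3 not
(1,4)A 1/3 not
(1,5)A 3/3 satisfied
(1,6)A 1/2 satisfied
(2,1)A 1/3 not
(2,2)B 1/4 not
(2,3)A 0/3 not
(2,4)B 0/4 not
(2,5)A 2/4 satisfied
(2,6)B 0/3 not
(3,1)B 1/2 satisfied
(3,2)B 2/2 satisfied
(3,4)A 2/3 satisfied
(3,5)A 4/4 satisfied
(3,6)A 2/3 satisfied
(4,3)A 1/1 satisfied
(4,4)A 3/3 satisfied
(4,5)A 3/3 satisfied
(4,6)A 2/2 satisfied

(1,2), (1,3), (1,4), (2,1), (2,2), (2,3), (2,4), (2,6)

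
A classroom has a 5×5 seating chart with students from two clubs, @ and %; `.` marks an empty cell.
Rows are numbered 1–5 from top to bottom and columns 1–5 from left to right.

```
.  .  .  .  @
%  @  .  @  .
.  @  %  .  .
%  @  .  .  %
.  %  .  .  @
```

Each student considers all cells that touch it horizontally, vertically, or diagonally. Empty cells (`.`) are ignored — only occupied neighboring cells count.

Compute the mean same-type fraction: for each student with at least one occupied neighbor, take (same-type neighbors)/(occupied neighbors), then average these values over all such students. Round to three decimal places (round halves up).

0.302

(1,5)@ 1/1
(2,1)% 0/2
(2,2)@ 1/3
(2,4)@ 1/2
(3,2)@ 2/5
(3,3)% 0/4
(4,1)% 1/3
(4,2)@ 1/4
(4,5)% 0/1
(5,2)% 1/2
(5,5)@ 0/1
Sum over 11 students: 1/1 + 0/2 + 1/3 + 1/2 + 2/5 + 0/4 + 1/3 + 1/4 + 0/1 + 1/2 + 0/1 = 199/60; mean = 199/60 ÷ 11 = 199/660 = 0.301515… → 0.302.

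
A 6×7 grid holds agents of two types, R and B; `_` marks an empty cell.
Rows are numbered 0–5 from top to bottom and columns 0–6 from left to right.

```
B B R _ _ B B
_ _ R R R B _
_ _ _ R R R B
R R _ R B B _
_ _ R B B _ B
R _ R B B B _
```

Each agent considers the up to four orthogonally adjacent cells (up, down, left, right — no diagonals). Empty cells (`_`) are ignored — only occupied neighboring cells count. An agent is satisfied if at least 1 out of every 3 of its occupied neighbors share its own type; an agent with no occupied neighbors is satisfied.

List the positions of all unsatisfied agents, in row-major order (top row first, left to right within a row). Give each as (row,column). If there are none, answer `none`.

(0,0)B 1/1 ok
(0,1)B 1/2 ok
(0,2)R 1/2 ok
(0,5)B 2/2 ok
(0,6)B 1/1 ok
(1,2)R 2/2 ok
(1,3)R 3/3 ok
(1,4)R 2/3 ok
(1,5)B 1/3 ok
(2,3)R 3/3 ok
(2,4)R 3/4 ok
(2,5)R 1/4 unhappy
(2,6)B 0/1 unhappy
(3,0)R 1/1 ok
(3,1)R 1/1 ok
(3,3)R 1/3 ok
(3,4)B 2/4 ok
(3,5)B 1/2 ok
(4,2)R 1/2 ok
(4,3)B 2/4 ok
(4,4)B 3/3 ok
(4,6)B 0/0 ok
(5,0)R 0/0 ok
(5,2)R 1/2 ok
(5,3)B 2/3 ok
(5,4)B 3/3 ok
(5,5)B 1/1 ok

(2,5), (2,6)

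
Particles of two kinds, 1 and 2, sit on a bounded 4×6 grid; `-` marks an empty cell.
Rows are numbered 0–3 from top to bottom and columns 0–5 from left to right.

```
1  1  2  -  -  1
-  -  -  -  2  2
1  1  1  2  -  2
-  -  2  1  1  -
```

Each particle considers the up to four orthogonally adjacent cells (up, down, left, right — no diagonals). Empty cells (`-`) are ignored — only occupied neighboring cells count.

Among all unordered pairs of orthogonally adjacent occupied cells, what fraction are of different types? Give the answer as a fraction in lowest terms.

1/2

Scan each occupied cell's neighbors to the right and below so each pair is counted once.
From row 0: 2 unlike of 3 pairs (running 2/3).
From row 1: 0 unlike of 2 pairs (running 2/5).
From row 2: 3 unlike of 5 pairs (running 5/10).
From row 3: 1 unlike of 2 pairs (running 6/12).
Total adjacent occupied pairs: 12; unlike-type pairs: 6.
6/12 reduces to 1/2.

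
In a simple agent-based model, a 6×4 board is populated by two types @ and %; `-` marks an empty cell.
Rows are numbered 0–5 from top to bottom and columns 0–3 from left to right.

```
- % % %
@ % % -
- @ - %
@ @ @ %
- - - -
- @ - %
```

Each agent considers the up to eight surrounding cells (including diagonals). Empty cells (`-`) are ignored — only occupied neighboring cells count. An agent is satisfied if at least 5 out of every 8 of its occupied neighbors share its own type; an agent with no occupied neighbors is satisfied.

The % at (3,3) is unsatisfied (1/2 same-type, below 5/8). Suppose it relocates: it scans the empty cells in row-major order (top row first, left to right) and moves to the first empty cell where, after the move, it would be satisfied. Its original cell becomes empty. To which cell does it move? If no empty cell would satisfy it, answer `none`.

(0,0)

Vacating (3,3). Empty cells in order:
  (0,0): 2/3 same-type → satisfied — stop here.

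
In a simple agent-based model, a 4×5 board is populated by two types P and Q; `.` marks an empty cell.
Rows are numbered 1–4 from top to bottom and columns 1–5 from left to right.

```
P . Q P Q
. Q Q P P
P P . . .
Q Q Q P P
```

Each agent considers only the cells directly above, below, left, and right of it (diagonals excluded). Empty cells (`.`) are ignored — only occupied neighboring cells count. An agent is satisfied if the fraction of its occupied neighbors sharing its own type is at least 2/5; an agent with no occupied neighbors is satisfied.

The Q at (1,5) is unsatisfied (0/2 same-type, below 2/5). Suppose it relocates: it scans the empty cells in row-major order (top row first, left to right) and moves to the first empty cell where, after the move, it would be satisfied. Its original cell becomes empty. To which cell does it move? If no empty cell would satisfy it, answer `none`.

(1,2)

Vacating (1,5). Empty cells in order:
  (1,2): 2/3 same-type → satisfied — stop here.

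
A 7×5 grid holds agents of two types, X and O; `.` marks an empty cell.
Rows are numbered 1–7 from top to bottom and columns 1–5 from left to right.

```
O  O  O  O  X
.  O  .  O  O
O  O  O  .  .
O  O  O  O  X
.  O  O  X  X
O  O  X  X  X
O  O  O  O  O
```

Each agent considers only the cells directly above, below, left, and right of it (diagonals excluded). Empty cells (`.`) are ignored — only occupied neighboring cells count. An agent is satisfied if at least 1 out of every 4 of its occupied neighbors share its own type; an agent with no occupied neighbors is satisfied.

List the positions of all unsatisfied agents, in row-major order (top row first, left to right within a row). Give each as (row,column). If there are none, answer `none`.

Row 1: (1,1)O 1/1 satisfied · (1,2)O 3/3 satisfied · (1,3)O 2/2 satisfied · (1,4)O 2/3 satisfied · (1,5)X 0/2 not
Row 2: (2,2)O 2/2 satisfied · (2,4)O 2/2 satisfied · (2,5)O 1/2 satisfied
Row 3: (3,1)O 2/2 satisfied · (3,2)O 4/4 satisfied · (3,3)O 2/2 satisfied
Row 4: (4,1)O 2/2 satisfied · (4,2)O 4/4 satisfied · (4,3)O 4/4 satisfied · (4,4)O 1/3 satisfied · (4,5)X 1/2 satisfied
Row 5: (5,2)O 3/3 satisfied · (5,3)O 2/4 satisfied · (5,4)X 2/4 satisfied · (5,5)X 3/3 satisfied
Row 6: (6,1)O 2/2 satisfied · (6,2)O 3/4 satisfied · (6,3)X 1/4 satisfied · (6,4)X 3/4 satisfied · (6,5)X 2/3 satisfied
Row 7: (7,1)O 2/2 satisfied · (7,2)O 3/3 satisfied · (7,3)O 2/3 satisfied · (7,4)O 2/3 satisfied · (7,5)O 1/2 satisfied

(1,5)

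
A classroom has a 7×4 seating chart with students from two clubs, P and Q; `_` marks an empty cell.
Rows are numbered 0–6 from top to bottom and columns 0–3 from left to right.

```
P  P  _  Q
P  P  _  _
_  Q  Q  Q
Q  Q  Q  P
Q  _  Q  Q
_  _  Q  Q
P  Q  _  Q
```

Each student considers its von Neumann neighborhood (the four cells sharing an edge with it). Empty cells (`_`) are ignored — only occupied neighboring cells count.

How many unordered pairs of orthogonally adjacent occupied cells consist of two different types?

Scan each occupied cell's neighbors to the right and below so each pair is counted once.
From row 0: 0 unlike of 3 pairs (running 0/3).
From row 1: 1 unlike of 2 pairs (running 1/5).
From row 2: 1 unlike of 5 pairs (running 2/10).
From row 3: 2 unlike of 6 pairs (running 4/16).
From row 4: 0 unlike of 3 pairs (running 4/19).
From row 5: 0 unlike of 2 pairs (running 4/21).
From row 6: 1 unlike of 1 pairs (running 5/22).
Total adjacent occupied pairs: 22; unlike-type pairs: 5.

5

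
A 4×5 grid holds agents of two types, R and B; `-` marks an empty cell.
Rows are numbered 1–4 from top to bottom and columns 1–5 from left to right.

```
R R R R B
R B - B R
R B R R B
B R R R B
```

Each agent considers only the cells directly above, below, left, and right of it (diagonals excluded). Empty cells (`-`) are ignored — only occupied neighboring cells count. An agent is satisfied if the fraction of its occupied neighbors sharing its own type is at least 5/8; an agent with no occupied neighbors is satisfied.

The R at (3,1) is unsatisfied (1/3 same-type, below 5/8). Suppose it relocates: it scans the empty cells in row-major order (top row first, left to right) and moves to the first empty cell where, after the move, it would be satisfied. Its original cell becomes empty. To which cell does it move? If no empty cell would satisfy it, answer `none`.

Vacating (3,1). Empty cells in order:
  (2,3): 2/4 same-type → still unsatisfied.

none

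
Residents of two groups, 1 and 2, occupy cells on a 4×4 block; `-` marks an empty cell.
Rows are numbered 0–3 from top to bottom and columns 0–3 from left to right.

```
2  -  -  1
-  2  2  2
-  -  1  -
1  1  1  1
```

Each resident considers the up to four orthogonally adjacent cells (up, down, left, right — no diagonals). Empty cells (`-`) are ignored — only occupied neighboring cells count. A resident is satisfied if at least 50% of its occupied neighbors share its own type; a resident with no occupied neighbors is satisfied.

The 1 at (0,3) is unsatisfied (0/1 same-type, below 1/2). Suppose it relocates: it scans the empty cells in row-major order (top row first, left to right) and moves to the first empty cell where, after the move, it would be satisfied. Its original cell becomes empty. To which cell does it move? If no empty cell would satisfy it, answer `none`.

Vacating (0,3). Empty cells in order:
  (0,1): 0/2 same-type → still unsatisfied.
  (0,2): 0/1 same-type → still unsatisfied.
  (1,0): 0/2 same-type → still unsatisfied.
  (2,0): 1/1 same-type → satisfied — stop here.

(2,0)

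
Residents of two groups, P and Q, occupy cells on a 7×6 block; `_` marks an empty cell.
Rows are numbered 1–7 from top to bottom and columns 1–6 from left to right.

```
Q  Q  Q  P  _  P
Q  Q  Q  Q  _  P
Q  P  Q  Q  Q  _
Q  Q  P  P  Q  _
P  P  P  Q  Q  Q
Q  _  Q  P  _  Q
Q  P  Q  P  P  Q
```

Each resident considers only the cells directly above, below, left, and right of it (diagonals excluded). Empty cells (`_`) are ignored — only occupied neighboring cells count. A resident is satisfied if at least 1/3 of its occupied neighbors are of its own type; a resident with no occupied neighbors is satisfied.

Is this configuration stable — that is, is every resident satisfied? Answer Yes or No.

Row 1: (1,1)Q 2/2 ✓ · (1,2)Q 3/3 ✓ · (1,3)Q 2/3 ✓ · (1,4)P 0/2 ✗ · (1,6)P 1/1 ✓
Row 2: (2,1)Q 3/3 ✓ · (2,2)Q 3/4 ✓ · (2,3)Q 4/4 ✓ · (2,4)Q 2/3 ✓ · (2,6)P 1/1 ✓
Row 3: (3,1)Q 2/3 ✓ · (3,2)P 0/4 ✗ · (3,3)Q 2/4 ✓ · (3,4)Q 3/4 ✓ · (3,5)Q 2/2 ✓
Row 4: (4,1)Q 2/3 ✓ · (4,2)Q 1/4 ✗ · (4,3)P 2/4 ✓ · (4,4)P 1/4 ✗ · (4,5)Q 2/3 ✓
Row 5: (5,1)P 1/3 ✓ · (5,2)P 2/3 ✓ · (5,3)P 2/4 ✓ · (5,4)Q 1/4 ✗ · (5,5)Q 3/3 ✓ · (5,6)Q 2/2 ✓
Row 6: (6,1)Q 1/2 ✓ · (6,3)Q 1/3 ✓ · (6,4)P 1/3 ✓ · (6,6)Q 2/2 ✓
Row 7: (7,1)Q 1/2 ✓ · (7,2)P 0/2 ✗ · (7,3)Q 1/3 ✓ · (7,4)P 2/3 ✓ · (7,5)P 1/2 ✓ · (7,6)Q 1/2 ✓
For instance (1,4) has only 0/2 same-type neighbors, below 1/3.

No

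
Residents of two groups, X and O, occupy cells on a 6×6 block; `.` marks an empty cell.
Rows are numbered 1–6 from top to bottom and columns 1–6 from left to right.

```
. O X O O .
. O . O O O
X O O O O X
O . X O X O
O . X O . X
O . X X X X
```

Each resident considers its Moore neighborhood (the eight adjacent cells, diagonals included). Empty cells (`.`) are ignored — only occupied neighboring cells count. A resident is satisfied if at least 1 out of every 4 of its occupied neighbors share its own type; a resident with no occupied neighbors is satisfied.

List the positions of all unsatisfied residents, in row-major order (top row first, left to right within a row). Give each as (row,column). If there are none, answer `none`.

(1,3), (3,1), (3,6), (4,3), (5,4)

Row 1: (1,2)O 1/2 satisfied · (1,3)X 0/4 not · (1,4)O 3/4 satisfied · (1,5)O 4/4 satisfied
Row 2: (2,2)O 3/5 satisfied · (2,4)O 6/7 satisfied · (2,5)O 6/7 satisfied · (2,6)O 3/4 satisfied
Row 3: (3,1)X 0/3 not · (3,2)O 3/5 satisfied · (3,3)O 5/6 satisfied · (3,4)O 5/7 satisfied · (3,5)O 6/8 satisfied · (3,6)X 1/5 not
Row 4: (4,1)O 2/3 satisfied · (4,3)X 1/6 not · (4,4)O 4/7 satisfied · (4,5)X 2/7 satisfied · (4,6)O 1/4 satisfied
Row 5: (5,1)O 2/2 satisfied · (5,3)X 3/5 satisfied · (5,4)O 1/7 not · (5,6)X 3/4 satisfied
Row 6: (6,1)O 1/1 satisfied · (6,3)X 2/3 satisfied · (6,4)X 3/4 satisfied · (6,5)X 3/4 satisfied · (6,6)X 2/2 satisfied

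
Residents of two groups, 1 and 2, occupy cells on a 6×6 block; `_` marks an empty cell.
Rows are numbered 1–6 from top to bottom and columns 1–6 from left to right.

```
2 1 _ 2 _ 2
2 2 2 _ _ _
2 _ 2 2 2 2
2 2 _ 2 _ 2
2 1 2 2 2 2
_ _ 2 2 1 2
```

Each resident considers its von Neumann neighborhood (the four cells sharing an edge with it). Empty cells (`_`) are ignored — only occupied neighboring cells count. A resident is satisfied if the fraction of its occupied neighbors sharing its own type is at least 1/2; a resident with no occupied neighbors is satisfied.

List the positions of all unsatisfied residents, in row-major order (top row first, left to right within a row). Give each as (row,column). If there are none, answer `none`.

(1,1)2 1/2 ok
(1,2)1 0/2 unhappy
(1,4)2 0/0 ok
(1,6)2 0/0 ok
(2,1)2 3/3 ok
(2,2)2 2/3 ok
(2,3)2 2/2 ok
(3,1)2 2/2 ok
(3,3)2 2/2 ok
(3,4)2 3/3 ok
(3,5)2 2/2 ok
(3,6)2 2/2 ok
(4,1)2 3/3 ok
(4,2)2 1/2 ok
(4,4)2 2/2 ok
(4,6)2 2/2 ok
(5,1)2 1/2 ok
(5,2)1 0/3 unhappy
(5,3)2 2/3 ok
(5,4)2 4/4 ok
(5,5)2 2/3 ok
(5,6)2 3/3 ok
(6,3)2 2/2 ok
(6,4)2 2/3 ok
(6,5)1 0/3 unhappy
(6,6)2 1/2 ok

(1,2), (5,2), (6,5)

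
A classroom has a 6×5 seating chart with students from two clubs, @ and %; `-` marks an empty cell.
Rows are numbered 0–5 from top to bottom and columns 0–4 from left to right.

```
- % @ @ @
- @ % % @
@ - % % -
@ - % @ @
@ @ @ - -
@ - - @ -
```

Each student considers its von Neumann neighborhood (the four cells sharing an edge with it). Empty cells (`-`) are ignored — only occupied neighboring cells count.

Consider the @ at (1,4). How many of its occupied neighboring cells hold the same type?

1

Occupied neighbors of (1,4): (0,4)=@, (1,3)=%.
Same type (@): 1 of 2.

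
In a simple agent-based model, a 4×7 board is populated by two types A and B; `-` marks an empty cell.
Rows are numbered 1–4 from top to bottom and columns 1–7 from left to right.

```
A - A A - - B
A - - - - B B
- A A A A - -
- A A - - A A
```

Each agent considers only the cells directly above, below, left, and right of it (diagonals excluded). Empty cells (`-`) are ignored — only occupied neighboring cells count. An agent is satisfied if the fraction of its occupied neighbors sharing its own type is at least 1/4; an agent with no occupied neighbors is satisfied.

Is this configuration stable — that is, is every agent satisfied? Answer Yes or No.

Yes

(1,1)A 1/1 satisfied
(1,3)A 1/1 satisfied
(1,4)A 1/1 satisfied
(1,7)B 1/1 satisfied
(2,1)A 1/1 satisfied
(2,6)B 1/1 satisfied
(2,7)B 2/2 satisfied
(3,2)A 2/2 satisfied
(3,3)A 3/3 satisfied
(3,4)A 2/2 satisfied
(3,5)A 1/1 satisfied
(4,2)A 2/2 satisfied
(4,3)A 2/2 satisfied
(4,6)A 1/1 satisfied
(4,7)A 1/1 satisfied
All meet the threshold, so the configuration is stable.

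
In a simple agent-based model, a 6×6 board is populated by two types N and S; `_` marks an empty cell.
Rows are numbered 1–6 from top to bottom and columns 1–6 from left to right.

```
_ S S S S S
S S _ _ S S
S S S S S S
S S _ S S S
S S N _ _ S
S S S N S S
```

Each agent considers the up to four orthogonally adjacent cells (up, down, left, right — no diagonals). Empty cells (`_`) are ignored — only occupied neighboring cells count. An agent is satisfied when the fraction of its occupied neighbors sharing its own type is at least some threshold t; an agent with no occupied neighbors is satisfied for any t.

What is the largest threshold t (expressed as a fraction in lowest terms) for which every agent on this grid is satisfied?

0/1

Row 1: (1,2)S 2/2 · (1,3)S 2/2 · (1,4)S 2/2 · (1,5)S 3/3 · (1,6)S 2/2
Row 2: (2,1)S 2/2 · (2,2)S 3/3 · (2,5)S 3/3 · (2,6)S 3/3
Row 3: (3,1)S 3/3 · (3,2)S 4/4 · (3,3)S 2/2 · (3,4)S 3/3 · (3,5)S 4/4 · (3,6)S 3/3
Row 4: (4,1)S 3/3 · (4,2)S 3/3 · (4,4)S 2/2 · (4,5)S 3/3 · (4,6)S 3/3
Row 5: (5,1)S 3/3 · (5,2)S 3/4 · (5,3)N 0/2 · (5,6)S 2/2
Row 6: (6,1)S 2/2 · (6,2)S 3/3 · (6,3)S 1/3 · (6,4)N 0/2 · (6,5)S 1/2 · (6,6)S 2/2
The smallest same-type fraction is 0/2 at (5,3), which reduces to 0/1. Any threshold above that leaves this agent unsatisfied.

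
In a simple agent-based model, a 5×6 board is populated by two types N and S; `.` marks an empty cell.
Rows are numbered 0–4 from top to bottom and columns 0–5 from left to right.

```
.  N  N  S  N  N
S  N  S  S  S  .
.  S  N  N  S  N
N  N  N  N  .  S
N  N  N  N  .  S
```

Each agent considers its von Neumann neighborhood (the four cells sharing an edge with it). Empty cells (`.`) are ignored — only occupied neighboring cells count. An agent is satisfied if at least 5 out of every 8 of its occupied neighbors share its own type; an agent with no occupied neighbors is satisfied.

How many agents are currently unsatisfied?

Row 0: (0,1)N 2/2 ok · (0,2)N 1/3 unhappy · (0,3)S 1/3 unhappy · (0,4)N 1/3 unhappy · (0,5)N 1/1 ok
Row 1: (1,0)S 0/1 unhappy · (1,1)N 1/4 unhappy · (1,2)S 1/4 unhappy · (1,3)S 3/4 ok · (1,4)S 2/3 ok
Row 2: (2,1)S 0/3 unhappy · (2,2)N 2/4 unhappy · (2,3)N 2/4 unhappy · (2,4)S 1/3 unhappy · (2,5)N 0/2 unhappy
Row 3: (3,0)N 2/2 ok · (3,1)N 3/4 ok · (3,2)N 4/4 ok · (3,3)N 3/3 ok · (3,5)S 1/2 unhappy
Row 4: (4,0)N 2/2 ok · (4,1)N 3/3 ok · (4,2)N 3/3 ok · (4,3)N 2/2 ok · (4,5)S 1/1 ok
Unsatisfied: (0,2), (0,3), (0,4), (1,0), (1,1), (1,2), (2,1), (2,2), (2,3), (2,4), (2,5), (3,5) — 12 in total.

12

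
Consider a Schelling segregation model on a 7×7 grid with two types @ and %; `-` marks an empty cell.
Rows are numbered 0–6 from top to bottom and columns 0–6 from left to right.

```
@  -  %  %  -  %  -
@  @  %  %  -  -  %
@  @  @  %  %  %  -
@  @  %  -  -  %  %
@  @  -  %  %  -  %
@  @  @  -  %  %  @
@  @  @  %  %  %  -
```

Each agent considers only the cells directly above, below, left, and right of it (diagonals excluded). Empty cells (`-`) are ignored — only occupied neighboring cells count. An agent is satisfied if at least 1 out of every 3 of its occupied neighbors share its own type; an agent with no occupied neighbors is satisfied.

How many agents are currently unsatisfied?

(0,0)@ 1/1 satisfied
(0,2)% 2/2 satisfied
(0,3)% 2/2 satisfied
(0,5)% 0/0 satisfied
(1,0)@ 3/3 satisfied
(1,1)@ 2/3 satisfied
(1,2)% 2/4 satisfied
(1,3)% 3/3 satisfied
(1,6)% 0/0 satisfied
(2,0)@ 3/3 satisfied
(2,1)@ 4/4 satisfied
(2,2)@ 1/4 not
(2,3)% 2/3 satisfied
(2,4)% 2/2 satisfied
(2,5)% 2/2 satisfied
(3,0)@ 3/3 satisfied
(3,1)@ 3/4 satisfied
(3,2)% 0/2 not
(3,5)% 2/2 satisfied
(3,6)% 2/2 satisfied
(4,0)@ 3/3 satisfied
(4,1)@ 3/3 satisfied
(4,3)% 1/1 satisfied
(4,4)% 2/2 satisfied
(4,6)% 1/2 satisfied
(5,0)@ 3/3 satisfied
(5,1)@ 4/4 satisfied
(5,2)@ 2/2 satisfied
(5,4)% 3/3 satisfied
(5,5)% 2/3 satisfied
(5,6)@ 0/2 not
(6,0)@ 2/2 satisfied
(6,1)@ 3/3 satisfied
(6,2)@ 2/3 satisfied
(6,3)% 1/2 satisfied
(6,4)% 3/3 satisfied
(6,5)% 2/2 satisfied
Unsatisfied: (2,2), (3,2), (5,6) — 3 in total.

3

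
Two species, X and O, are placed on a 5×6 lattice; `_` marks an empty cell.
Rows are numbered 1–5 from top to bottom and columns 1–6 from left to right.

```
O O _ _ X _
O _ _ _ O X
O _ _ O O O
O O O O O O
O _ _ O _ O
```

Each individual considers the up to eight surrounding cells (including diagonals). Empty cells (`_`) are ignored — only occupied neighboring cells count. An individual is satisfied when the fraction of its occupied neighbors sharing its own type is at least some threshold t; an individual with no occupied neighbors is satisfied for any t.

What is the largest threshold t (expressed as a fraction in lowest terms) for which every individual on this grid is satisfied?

1/4

Row 1: (1,1)O 2/2 · (1,2)O 2/2 · (1,5)X 1/2
Row 2: (2,1)O 3/3 · (2,5)O 3/5 · (2,6)X 1/4
Row 3: (3,1)O 3/3 · (3,4)O 5/5 · (3,5)O 6/7 · (3,6)O 4/5
Row 4: (4,1)O 3/3 · (4,2)O 4/4 · (4,3)O 4/4 · (4,4)O 5/5 · (4,5)O 7/7 · (4,6)O 4/4
Row 5: (5,1)O 2/2 · (5,4)O 3/3 · (5,6)O 2/2
The smallest same-type fraction is 1/4 at (2,6), which reduces to 1/4. Any threshold above that leaves this individual unsatisfied.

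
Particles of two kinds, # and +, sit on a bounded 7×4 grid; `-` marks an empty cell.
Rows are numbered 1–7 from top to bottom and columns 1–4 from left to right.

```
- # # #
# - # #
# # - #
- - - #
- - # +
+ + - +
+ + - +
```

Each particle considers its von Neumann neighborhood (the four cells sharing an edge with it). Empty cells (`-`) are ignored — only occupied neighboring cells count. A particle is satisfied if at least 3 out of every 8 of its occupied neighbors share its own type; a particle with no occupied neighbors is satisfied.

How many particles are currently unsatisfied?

(1,2)# 1/1 ok
(1,3)# 3/3 ok
(1,4)# 2/2 ok
(2,1)# 1/1 ok
(2,3)# 2/2 ok
(2,4)# 3/3 ok
(3,1)# 2/2 ok
(3,2)# 1/1 ok
(3,4)# 2/2 ok
(4,4)# 1/2 ok
(5,3)# 0/1 unhappy
(5,4)+ 1/3 unhappy
(6,1)+ 2/2 ok
(6,2)+ 2/2 ok
(6,4)+ 2/2 ok
(7,1)+ 2/2 ok
(7,2)+ 2/2 ok
(7,4)+ 1/1 ok
Unsatisfied: (5,3), (5,4) — 2 in total.

2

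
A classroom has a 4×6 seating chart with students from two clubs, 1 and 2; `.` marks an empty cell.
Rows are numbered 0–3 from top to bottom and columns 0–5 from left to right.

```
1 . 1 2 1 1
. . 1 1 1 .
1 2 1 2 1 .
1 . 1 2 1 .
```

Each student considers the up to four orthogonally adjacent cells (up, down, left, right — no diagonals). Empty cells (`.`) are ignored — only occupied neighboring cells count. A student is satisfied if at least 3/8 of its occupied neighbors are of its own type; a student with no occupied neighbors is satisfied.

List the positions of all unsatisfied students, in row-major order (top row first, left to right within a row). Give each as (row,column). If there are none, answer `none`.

(0,3), (2,1), (2,3), (3,3)

Row 0: (0,0)1 0/0 satisfied · (0,2)1 1/2 satisfied · (0,3)2 0/3 not · (0,4)1 2/3 satisfied · (0,5)1 1/1 satisfied
Row 1: (1,2)1 3/3 satisfied · (1,3)1 2/4 satisfied · (1,4)1 3/3 satisfied
Row 2: (2,0)1 1/2 satisfied · (2,1)2 0/2 not · (2,2)1 2/4 satisfied · (2,3)2 1/4 not · (2,4)1 2/3 satisfied
Row 3: (3,0)1 1/1 satisfied · (3,2)1 1/2 satisfied · (3,3)2 1/3 not · (3,4)1 1/2 satisfied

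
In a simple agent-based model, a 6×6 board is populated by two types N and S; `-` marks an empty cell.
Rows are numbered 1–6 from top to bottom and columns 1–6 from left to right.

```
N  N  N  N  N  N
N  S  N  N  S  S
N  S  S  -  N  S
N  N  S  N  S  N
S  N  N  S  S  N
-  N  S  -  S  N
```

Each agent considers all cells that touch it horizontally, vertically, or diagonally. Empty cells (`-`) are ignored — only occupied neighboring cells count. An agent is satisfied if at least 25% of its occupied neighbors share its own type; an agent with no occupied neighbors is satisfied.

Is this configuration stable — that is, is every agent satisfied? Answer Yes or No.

No

(1,1)N 2/3 ok
(1,2)N 4/5 ok
(1,3)N 4/5 ok
(1,4)N 4/5 ok
(1,5)N 3/5 ok
(1,6)N 1/3 ok
(2,1)N 3/5 ok
(2,2)S 2/8 ok
(2,3)N 4/7 ok
(2,4)N 5/7 ok
(2,5)S 2/7 ok
(2,6)S 2/5 ok
(3,1)N 3/5 ok
(3,2)S 3/8 ok
(3,3)S 3/7 ok
(3,5)N 3/7 ok
(3,6)S 3/5 ok
(4,1)N 3/5 ok
(4,2)N 4/8 ok
(4,3)S 3/7 ok
(4,4)N 2/7 ok
(4,5)S 3/7 ok
(4,6)N 2/5 ok
(5,1)S 0/4 unhappy
(5,2)N 4/7 ok
(5,3)N 4/7 ok
(5,4)S 5/7 ok
(5,5)S 3/7 ok
(5,6)N 2/5 ok
(6,2)N 2/4 ok
(6,3)S 1/4 ok
(6,5)S 2/4 ok
(6,6)N 1/3 ok
For instance (5,1) has only 0/4 same-type neighbors, below 1/4.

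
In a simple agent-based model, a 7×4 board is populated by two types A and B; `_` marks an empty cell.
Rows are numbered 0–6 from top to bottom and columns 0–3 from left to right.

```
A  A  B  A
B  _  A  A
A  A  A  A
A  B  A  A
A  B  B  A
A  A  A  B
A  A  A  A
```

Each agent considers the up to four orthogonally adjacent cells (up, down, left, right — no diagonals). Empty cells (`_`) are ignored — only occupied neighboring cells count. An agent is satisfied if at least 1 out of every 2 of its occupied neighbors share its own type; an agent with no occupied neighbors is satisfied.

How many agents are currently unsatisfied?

(0,0)A 1/2 ok
(0,1)A 1/2 ok
(0,2)B 0/3 unhappy
(0,3)A 1/2 ok
(1,0)B 0/2 unhappy
(1,2)A 2/3 ok
(1,3)A 3/3 ok
(2,0)A 2/3 ok
(2,1)A 2/3 ok
(2,2)A 4/4 ok
(2,3)A 3/3 ok
(3,0)A 2/3 ok
(3,1)B 1/4 unhappy
(3,2)A 2/4 ok
(3,3)A 3/3 ok
(4,0)A 2/3 ok
(4,1)B 2/4 ok
(4,2)B 1/4 unhappy
(4,3)A 1/3 unhappy
(5,0)A 3/3 ok
(5,1)A 3/4 ok
(5,2)A 2/4 ok
(5,3)B 0/3 unhappy
(6,0)A 2/2 ok
(6,1)A 3/3 ok
(6,2)A 3/3 ok
(6,3)A 1/2 ok
Unsatisfied: (0,2), (1,0), (3,1), (4,2), (4,3), (5,3) — 6 in total.

6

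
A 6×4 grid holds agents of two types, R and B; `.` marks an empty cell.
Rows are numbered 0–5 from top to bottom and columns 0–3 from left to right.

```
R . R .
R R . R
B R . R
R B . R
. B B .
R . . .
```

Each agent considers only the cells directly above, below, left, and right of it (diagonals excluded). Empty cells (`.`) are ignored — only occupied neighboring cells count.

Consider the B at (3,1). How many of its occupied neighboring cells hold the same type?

1

Occupied neighbors of (3,1): (2,1)=R, (4,1)=B, (3,0)=R.
Same type (B): 1 of 3.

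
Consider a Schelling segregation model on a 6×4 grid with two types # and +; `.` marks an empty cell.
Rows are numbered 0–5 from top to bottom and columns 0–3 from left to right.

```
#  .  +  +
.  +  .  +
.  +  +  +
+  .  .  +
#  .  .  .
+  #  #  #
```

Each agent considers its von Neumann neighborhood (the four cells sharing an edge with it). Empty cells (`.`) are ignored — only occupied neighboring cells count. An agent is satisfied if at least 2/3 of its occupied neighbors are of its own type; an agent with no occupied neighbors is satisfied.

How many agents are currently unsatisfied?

Row 0: (0,0)# 0/0 ✓ · (0,2)+ 1/1 ✓ · (0,3)+ 2/2 ✓
Row 1: (1,1)+ 1/1 ✓ · (1,3)+ 2/2 ✓
Row 2: (2,1)+ 2/2 ✓ · (2,2)+ 2/2 ✓ · (2,3)+ 3/3 ✓
Row 3: (3,0)+ 0/1 ✗ · (3,3)+ 1/1 ✓
Row 4: (4,0)# 0/2 ✗
Row 5: (5,0)+ 0/2 ✗ · (5,1)# 1/2 ✗ · (5,2)# 2/2 ✓ · (5,3)# 1/1 ✓
Unsatisfied: (3,0), (4,0), (5,0), (5,1) — 4 in total.

4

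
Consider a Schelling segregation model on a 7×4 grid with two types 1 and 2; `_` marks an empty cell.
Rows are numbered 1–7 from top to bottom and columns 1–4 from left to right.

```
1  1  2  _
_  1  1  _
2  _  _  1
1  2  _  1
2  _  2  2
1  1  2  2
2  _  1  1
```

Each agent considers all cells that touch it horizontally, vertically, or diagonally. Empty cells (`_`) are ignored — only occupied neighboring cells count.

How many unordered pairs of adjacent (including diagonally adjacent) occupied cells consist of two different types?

19

Scan each occupied cell's neighbors to the right and below (and the two forward diagonals) so each pair is counted once.
From row 1: 3 unlike of 7 pairs (running 3/7).
From row 2: 1 unlike of 3 pairs (running 4/10).
From row 3: 1 unlike of 3 pairs (running 5/13).
From row 4: 4 unlike of 6 pairs (running 9/19).
From row 5: 3 unlike of 8 pairs (running 12/27).
From row 6: 7 unlike of 10 pairs (running 19/37).
From row 7: 0 unlike of 1 pairs (running 19/38).
Total adjacent occupied pairs: 38; unlike-type pairs: 19.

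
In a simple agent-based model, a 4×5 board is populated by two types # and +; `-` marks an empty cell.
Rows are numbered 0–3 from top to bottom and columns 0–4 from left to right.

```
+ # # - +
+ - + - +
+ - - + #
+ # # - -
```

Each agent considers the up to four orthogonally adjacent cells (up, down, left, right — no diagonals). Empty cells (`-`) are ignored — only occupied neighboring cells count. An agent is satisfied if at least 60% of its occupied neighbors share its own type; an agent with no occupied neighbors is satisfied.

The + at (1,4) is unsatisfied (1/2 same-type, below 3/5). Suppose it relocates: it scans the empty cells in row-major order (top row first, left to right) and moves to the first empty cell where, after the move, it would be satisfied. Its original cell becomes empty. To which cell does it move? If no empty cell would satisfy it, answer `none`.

Vacating (1,4). Empty cells in order:
  (0,3): 1/2 same-type → still unsatisfied.
  (1,1): 2/3 same-type → satisfied — stop here.

(1,1)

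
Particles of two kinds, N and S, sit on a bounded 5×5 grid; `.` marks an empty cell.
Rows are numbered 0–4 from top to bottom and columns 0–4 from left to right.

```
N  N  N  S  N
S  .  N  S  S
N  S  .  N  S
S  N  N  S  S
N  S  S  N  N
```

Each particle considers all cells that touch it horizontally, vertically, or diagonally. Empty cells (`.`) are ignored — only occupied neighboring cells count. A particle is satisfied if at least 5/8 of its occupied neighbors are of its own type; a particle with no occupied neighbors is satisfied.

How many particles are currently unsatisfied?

21

(0,0)N 1/2 ✗
(0,1)N 3/4 ✓
(0,2)N 2/4 ✗
(0,3)S 2/5 ✗
(0,4)N 0/3 ✗
(1,0)S 1/4 ✗
(1,2)N 3/6 ✗
(1,3)S 3/7 ✗
(1,4)S 3/5 ✗
(2,0)N 1/4 ✗
(2,1)S 2/6 ✗
(2,3)N 2/7 ✗
(2,4)S 4/5 ✓
(3,0)S 2/5 ✗
(3,1)N 3/7 ✗
(3,2)N 3/7 ✗
(3,3)S 3/7 ✗
(3,4)S 2/5 ✗
(4,0)N 1/3 ✗
(4,1)S 2/5 ✗
(4,2)S 2/5 ✗
(4,3)N 2/5 ✗
(4,4)N 1/3 ✗
Unsatisfied: (0,0), (0,2), (0,3), (0,4), (1,0), (1,2), (1,3), (1,4), (2,0), (2,1), (2,3), (3,0), (3,1), (3,2), (3,3), (3,4), (4,0), (4,1), (4,2), (4,3), (4,4) — 21 in total.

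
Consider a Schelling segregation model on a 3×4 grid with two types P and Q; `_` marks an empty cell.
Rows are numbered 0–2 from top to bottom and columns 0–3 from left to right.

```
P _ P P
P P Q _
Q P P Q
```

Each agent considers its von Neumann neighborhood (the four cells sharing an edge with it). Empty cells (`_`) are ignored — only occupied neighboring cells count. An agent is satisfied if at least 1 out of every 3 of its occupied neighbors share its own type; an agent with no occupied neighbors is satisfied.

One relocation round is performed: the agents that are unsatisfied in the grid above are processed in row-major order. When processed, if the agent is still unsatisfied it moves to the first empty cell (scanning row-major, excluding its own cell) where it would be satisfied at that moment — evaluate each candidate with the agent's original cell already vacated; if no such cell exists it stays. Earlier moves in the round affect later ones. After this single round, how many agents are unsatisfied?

1

Initially unsatisfied (in order): (1,2), (2,0), (2,3).
  (1,2) → (1,3).
  (2,0): no empty cell satisfies it; stays.
  (2,3): now satisfied by earlier moves; stays.
Resulting grid:
P _ P P
P P _ Q
Q P P Q
Unsatisfied now: (2,0).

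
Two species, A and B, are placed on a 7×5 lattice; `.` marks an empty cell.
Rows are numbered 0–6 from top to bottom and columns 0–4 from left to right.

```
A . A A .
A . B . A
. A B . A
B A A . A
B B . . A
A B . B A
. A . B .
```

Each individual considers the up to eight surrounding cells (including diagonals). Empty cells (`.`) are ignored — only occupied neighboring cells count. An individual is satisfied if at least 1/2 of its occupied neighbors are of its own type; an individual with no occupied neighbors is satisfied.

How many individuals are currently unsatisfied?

6

Row 0: (0,0)A 1/1 ✓ · (0,2)A 1/2 ✓ · (0,3)A 2/3 ✓
Row 1: (1,0)A 2/2 ✓ · (1,2)B 1/4 ✗ · (1,4)A 2/2 ✓
Row 2: (2,1)A 3/6 ✓ · (2,2)B 1/4 ✗ · (2,4)A 2/2 ✓
Row 3: (3,0)B 2/4 ✓ · (3,1)A 2/6 ✗ · (3,2)A 2/4 ✓ · (3,4)A 2/2 ✓
Row 4: (4,0)B 3/5 ✓ · (4,1)B 3/6 ✓ · (4,4)A 2/3 ✓
Row 5: (5,0)A 1/4 ✗ · (5,1)B 2/4 ✓ · (5,3)B 1/3 ✗ · (5,4)A 1/3 ✗
Row 6: (6,1)A 1/2 ✓ · (6,3)B 1/2 ✓
Unsatisfied: (1,2), (2,2), (3,1), (5,0), (5,3), (5,4) — 6 in total.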